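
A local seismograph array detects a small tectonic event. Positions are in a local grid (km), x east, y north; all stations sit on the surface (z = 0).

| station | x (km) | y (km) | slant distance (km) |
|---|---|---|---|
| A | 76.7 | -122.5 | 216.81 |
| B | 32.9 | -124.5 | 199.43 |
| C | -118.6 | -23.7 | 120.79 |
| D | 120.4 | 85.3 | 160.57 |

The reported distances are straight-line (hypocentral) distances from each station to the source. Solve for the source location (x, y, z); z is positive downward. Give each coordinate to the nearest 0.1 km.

x ≈ -36.2 km, y ≈ 60.8 km, depth ≈ 25.7 km

Each station gives a sphere (x−x_i)² + (y−y_i)² + z² = d_i² (stations at z=0).
Subtracting the A sphere from B and C: z² cancels, leaving linear equations in x and y:
-87.6 x − 4.0 y = 2927.77
-390.6 x + 197.6 y = 26154.86
Solving: x ≈ -36.199, y ≈ 60.808 km (keep extra digits for the depth step; rounded: -36.2, 60.8).
Then from the A sphere: z² = 216.81² − (x − 76.7)² − (y + 122.5)² with x = -36.199, y = 60.808, so z ≈ 25.663 ≈ 25.7 km.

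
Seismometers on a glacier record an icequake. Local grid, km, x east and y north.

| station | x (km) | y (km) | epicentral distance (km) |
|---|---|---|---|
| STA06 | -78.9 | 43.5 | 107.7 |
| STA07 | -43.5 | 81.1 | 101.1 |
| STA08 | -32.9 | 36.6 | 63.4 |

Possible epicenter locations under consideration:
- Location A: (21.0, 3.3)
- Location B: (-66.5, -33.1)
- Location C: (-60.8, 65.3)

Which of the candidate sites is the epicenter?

For each candidate, compare |candidate − station| to the reported distance:
Location A: residuals STA06 0.0, STA07 0.0, STA08 0.0 → max 0.0 km
Location B: residuals STA06 30.1, STA07 15.4, STA08 14.0 → max 30.1 km
Location C: residuals STA06 79.4, STA07 77.7, STA08 23.4 → max 79.4 km
Only Location A has all residuals ≈ 0.

Location A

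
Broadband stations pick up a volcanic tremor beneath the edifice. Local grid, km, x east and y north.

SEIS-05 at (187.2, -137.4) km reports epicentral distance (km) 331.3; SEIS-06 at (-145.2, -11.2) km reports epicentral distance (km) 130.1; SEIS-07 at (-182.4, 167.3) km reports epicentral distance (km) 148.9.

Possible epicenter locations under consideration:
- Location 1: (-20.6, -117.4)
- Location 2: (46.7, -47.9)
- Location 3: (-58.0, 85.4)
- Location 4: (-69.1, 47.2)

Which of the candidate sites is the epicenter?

For each candidate, compare |candidate − station| to the reported distance:
Location 1: residuals SEIS-05 122.5, SEIS-06 33.6, SEIS-07 178.6 → max 178.6 km
Location 2: residuals SEIS-05 164.7, SEIS-06 65.3, SEIS-07 165.4 → max 165.4 km
Location 3: residuals SEIS-05 0.0, SEIS-06 0.0, SEIS-07 0.0 → max 0.0 km
Location 4: residuals SEIS-05 15.4, SEIS-06 34.2, SEIS-07 16.2 → max 34.2 km
Only Location 3 has all residuals ≈ 0.

Location 3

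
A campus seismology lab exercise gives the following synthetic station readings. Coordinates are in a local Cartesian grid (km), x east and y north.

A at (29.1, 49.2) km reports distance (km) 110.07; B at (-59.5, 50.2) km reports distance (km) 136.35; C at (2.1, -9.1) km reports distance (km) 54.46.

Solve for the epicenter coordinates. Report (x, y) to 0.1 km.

x ≈ 20.1 km, y ≈ -60.5 km

Circle about each station: (x − 29.1)² + (y − 49.2)² = 110.07²; (x + 59.5)² + (y − 50.2)² = 136.35²; (x − 2.1)² + (y + 9.1)² = 54.46².
Subtracting the A equation from the B and C equations removes the quadratic terms:
-177.2 x + 2.0 y = -3683.08
-54.0 x − 116.6 y = 5969.28
Solving the 2×2 system: x ≈ 20.1, y ≈ -60.5 km.
Check against A (with the unrounded x, y): √((x − 29.1)²+(y − 49.2)²) = 110.07 ≈ 110.07 km. ✓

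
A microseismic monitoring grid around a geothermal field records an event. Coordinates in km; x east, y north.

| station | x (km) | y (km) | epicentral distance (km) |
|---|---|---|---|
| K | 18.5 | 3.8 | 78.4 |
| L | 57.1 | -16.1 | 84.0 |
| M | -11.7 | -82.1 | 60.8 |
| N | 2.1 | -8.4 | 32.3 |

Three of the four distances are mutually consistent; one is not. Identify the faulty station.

Solve using three stations at a time. Using L, M, N (subtract circle equations pairwise → linear system) gives (x, y) ≈ (-26.6, -23.2).
Distances from that point to each station vs reported:
  K: calculated 52.5 vs reported 78.4 → residual 25.9 km
  L: calculated 84.0 vs reported 84.0 → residual 0.0 km
  M: calculated 60.8 vs reported 60.8 → residual 0.0 km
  N: calculated 32.3 vs reported 32.3 → residual 0.0 km
L, M, N are mutually consistent (residuals ≈ 0); K is off by 25.9 km.

K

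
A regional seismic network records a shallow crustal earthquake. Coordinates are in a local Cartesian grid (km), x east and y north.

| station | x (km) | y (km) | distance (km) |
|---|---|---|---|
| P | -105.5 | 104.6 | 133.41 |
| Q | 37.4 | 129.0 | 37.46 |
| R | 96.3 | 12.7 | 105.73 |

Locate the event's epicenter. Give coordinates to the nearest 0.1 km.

27.4 km east, 92.9 km north

Circle about each station: (x + 105.5)² + (y − 104.6)² = 133.41²; (x − 37.4)² + (y − 129.0)² = 37.46²; (x − 96.3)² + (y − 12.7)² = 105.73².
Subtracting pairs of circle equations eliminates x²+y² and gives linear equations (the radical axes):
285.8 x + 48.8 y = 12363.33
403.6 x − 183.8 y = -6017.03
Solving the 2×2 system: x ≈ 27.4, y ≈ 92.9 km.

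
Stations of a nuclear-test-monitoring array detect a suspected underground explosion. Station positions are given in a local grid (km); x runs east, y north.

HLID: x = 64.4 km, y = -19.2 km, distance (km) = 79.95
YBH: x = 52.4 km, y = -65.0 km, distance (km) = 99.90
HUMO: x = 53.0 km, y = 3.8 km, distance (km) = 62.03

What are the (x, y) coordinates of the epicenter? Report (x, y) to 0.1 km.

(-8.1, 14.5)

Circle about each station: (x − 64.4)² + (y + 19.2)² = 79.95²; (x − 52.4)² + (y + 65.0)² = 99.90²; (x − 53.0)² + (y − 3.8)² = 62.03².
Subtracting the HLID equation from the YBH and HUMO equations removes the quadratic terms:
-24.0 x − 91.6 y = -1133.25
-22.8 x + 46.0 y = 851.72
Solving the 2×2 system: x ≈ -8.1, y ≈ 14.5 km.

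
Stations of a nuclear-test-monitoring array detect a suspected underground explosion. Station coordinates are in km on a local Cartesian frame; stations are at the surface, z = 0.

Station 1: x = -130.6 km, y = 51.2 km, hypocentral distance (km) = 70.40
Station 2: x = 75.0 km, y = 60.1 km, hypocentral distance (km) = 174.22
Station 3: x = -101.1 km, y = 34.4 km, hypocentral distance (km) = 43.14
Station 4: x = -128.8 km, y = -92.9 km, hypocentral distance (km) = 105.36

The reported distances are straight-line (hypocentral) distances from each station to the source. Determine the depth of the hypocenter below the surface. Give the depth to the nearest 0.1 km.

Each station gives a sphere (x−x_i)² + (y−y_i)² + z² = d_i² (stations at z=0).
Subtracting the Station 1 sphere from Station 2 and Station 3: z² cancels, leaving linear equations in x and y:
411.2 x + 17.8 y = -35837.24
59.0 x − 33.6 y = -5178.13
Solving: x ≈ -87.196, y ≈ 0.999 km (keep extra digits for the depth step; rounded: -87.2, 1.0).
Then from the Station 1 sphere: z² = 70.40² − (x + 130.6)² − (y − 51.2)² with x = -87.196, y = 0.999, so z ≈ 23.497 ≈ 23.5 km.

23.5 km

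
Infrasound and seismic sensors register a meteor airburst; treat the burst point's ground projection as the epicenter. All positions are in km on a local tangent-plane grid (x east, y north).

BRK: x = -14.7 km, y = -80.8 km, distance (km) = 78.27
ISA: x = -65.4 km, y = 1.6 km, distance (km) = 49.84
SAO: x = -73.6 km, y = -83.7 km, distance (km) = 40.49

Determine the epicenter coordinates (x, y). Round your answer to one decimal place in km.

x ≈ -84.1 km, y ≈ -44.6 km

Circle about each station: (x + 14.7)² + (y + 80.8)² = 78.27²; (x + 65.4)² + (y − 1.6)² = 49.84²; (x + 73.6)² + (y + 83.7)² = 40.49².
Subtracting the BRK equation from the ISA and SAO equations removes the quadratic terms:
-101.4 x + 164.8 y = 1177.16
-117.8 x − 5.8 y = 10164.67
Solving the 2×2 system: x ≈ -84.1, y ≈ -44.6 km.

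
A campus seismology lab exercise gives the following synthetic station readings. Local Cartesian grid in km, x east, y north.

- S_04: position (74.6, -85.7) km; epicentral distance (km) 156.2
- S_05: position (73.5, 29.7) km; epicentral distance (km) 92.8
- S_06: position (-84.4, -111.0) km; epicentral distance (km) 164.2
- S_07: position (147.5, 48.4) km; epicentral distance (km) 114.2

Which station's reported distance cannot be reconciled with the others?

Solve using three stations at a time. Using S_04, S_05, S_06 (subtract circle equations pairwise → linear system) gives (x, y) ≈ (-18.8, 39.5).
Distances from that point to each station vs reported:
  S_04: calculated 156.2 vs reported 156.2 → residual 0.0 km
  S_05: calculated 92.8 vs reported 92.8 → residual 0.0 km
  S_06: calculated 164.2 vs reported 164.2 → residual 0.0 km
  S_07: calculated 166.5 vs reported 114.2 → residual 52.3 km
S_04, S_05, S_06 are mutually consistent (residuals ≈ 0); S_07 is off by 52.3 km.

S_07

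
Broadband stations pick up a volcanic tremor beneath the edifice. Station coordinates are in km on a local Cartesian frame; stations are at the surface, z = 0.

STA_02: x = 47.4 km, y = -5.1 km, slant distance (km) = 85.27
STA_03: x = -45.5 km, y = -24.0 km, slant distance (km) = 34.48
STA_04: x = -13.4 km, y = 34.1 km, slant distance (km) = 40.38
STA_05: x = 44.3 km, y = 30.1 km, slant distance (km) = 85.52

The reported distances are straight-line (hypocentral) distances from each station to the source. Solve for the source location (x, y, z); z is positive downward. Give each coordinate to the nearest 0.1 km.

Each station gives a sphere (x−x_i)² + (y−y_i)² + z² = d_i² (stations at z=0).
Subtracting the STA_02 sphere from STA_03 and STA_04: z² cancels, leaving linear equations in x and y:
-185.8 x − 37.8 y = 6455.58
-121.6 x + 78.4 y = 4710.03
Solving: x ≈ -35.702, y ≈ 4.703 km (keep extra digits for the depth step; rounded: -35.7, 4.7).
Then from the STA_02 sphere: z² = 85.27² − (x − 47.4)² − (y + 5.1)² with x = -35.702, y = 4.703, so z ≈ 16.399 ≈ 16.4 km.

(-35.7, 4.7, 16.4)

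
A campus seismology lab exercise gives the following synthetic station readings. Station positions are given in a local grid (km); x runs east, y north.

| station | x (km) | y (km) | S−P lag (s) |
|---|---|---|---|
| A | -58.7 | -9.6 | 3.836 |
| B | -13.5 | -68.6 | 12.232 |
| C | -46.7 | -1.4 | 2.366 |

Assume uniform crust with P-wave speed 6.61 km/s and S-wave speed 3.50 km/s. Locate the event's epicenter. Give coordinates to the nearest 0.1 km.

(-46.5, 16.2)

Distance from S−P lag: d = Δt · v_P v_S / (v_P − v_S) = Δt · (6.61·3.50)/(6.61−3.50) ≈ 7.4389·Δt.
So d_A = 28.54, d_B = 90.99, d_C = 17.60 km.
Circle about each station: (x + 58.7)² + (y + 9.6)² = 28.54²; (x + 13.5)² + (y + 68.6)² = 90.99²; (x + 46.7)² + (y + 1.4)² = 17.60².
Subtracting the A equation from the B and C equations removes the quadratic terms:
90.4 x − 118.0 y = -6114.29
24.0 x + 16.4 y = -850.23
Solving the 2×2 system: x ≈ -46.5, y ≈ 16.2 km.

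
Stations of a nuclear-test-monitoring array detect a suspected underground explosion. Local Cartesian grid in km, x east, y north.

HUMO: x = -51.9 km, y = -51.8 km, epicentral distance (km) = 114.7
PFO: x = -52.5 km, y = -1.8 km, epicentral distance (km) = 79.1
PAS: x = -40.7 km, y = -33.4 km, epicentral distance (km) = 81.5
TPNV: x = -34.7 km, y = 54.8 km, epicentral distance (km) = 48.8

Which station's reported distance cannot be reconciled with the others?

Solve using three stations at a time. Using HUMO, PFO, TPNV (subtract circle equations pairwise → linear system) gives (x, y) ≈ (12.9, 43.0).
Distances from that point to each station vs reported:
  HUMO: calculated 114.8 vs reported 114.7 → residual 0.1 km
  PFO: calculated 79.2 vs reported 79.1 → residual 0.1 km
  PAS: calculated 93.3 vs reported 81.5 → residual 11.8 km
  TPNV: calculated 49.0 vs reported 48.8 → residual 0.2 km
HUMO, PFO, TPNV are mutually consistent (residuals ≈ 0); PAS is off by 11.8 km.

PAS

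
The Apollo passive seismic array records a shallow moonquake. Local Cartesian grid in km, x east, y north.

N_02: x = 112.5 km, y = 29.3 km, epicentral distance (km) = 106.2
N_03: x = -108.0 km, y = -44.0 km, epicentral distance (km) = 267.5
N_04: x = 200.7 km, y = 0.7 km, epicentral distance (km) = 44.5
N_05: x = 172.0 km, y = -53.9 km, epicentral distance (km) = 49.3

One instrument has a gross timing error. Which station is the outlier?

Solve using three stations at a time. Using N_03, N_04, N_05 (subtract circle equations pairwise → linear system) gives (x, y) ≈ (156.9, -7.0).
Distances from that point to each station vs reported:
  N_02: calculated 57.4 vs reported 106.2 → residual 48.8 km
  N_03: calculated 267.5 vs reported 267.5 → residual 0.0 km
  N_04: calculated 44.5 vs reported 44.5 → residual 0.0 km
  N_05: calculated 49.3 vs reported 49.3 → residual 0.0 km
N_03, N_04, N_05 are mutually consistent (residuals ≈ 0); N_02 is off by 48.8 km.

N_02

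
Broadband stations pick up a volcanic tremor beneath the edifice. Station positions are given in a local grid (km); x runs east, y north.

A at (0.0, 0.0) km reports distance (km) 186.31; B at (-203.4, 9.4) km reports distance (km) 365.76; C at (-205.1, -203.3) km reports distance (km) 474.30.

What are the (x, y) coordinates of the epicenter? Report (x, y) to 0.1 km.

(146.9, 114.6)

Circle about each station: x² + y² = 186.31²; (x + 203.4)² + (y − 9.4)² = 365.76²; (x + 205.1)² + (y + 203.3)² = 474.30².
Subtracting pairs of circle equations eliminates x²+y² and gives linear equations (the radical axes):
-406.8 x + 18.8 y = -57609.04
-410.2 x − 406.6 y = -106852.17
Solving the 2×2 system: x ≈ 146.9, y ≈ 114.6 km.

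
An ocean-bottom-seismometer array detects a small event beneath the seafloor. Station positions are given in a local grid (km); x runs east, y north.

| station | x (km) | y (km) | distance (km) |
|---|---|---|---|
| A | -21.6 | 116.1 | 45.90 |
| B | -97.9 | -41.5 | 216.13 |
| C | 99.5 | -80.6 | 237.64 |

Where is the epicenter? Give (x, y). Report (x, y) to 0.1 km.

Circle about each station: (x + 21.6)² + (y − 116.1)² = 45.90²; (x + 97.9)² + (y + 41.5)² = 216.13²; (x − 99.5)² + (y + 80.6)² = 237.64².
Subtracting pairs of circle equations eliminates x²+y² and gives linear equations (the radical axes):
-152.6 x − 315.2 y = -47244.48
242.2 x − 393.4 y = -51915.12
Solving the 2×2 system: x ≈ 16.3, y ≈ 142.0 km.

16.3 km east, 142.0 km north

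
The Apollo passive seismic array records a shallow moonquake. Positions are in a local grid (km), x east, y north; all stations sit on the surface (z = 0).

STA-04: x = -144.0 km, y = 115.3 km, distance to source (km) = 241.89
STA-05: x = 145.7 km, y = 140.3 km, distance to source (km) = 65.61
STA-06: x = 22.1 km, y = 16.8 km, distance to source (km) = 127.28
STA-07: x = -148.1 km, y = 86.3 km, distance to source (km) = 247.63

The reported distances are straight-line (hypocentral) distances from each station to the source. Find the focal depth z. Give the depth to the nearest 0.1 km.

depth ≈ 33.9 km

Each station gives a sphere (x−x_i)² + (y−y_i)² + z² = d_i² (stations at z=0).
Subtracting the STA-04 sphere from STA-05 and STA-06: z² cancels, leaving linear equations in x and y:
579.4 x + 50.0 y = 61088.59
332.2 x − 197.0 y = 9051.13
Solving: x ≈ 95.502, y ≈ 115.099 km (keep extra digits for the depth step; rounded: 95.5, 115.1).
Then from the STA-04 sphere: z² = 241.89² − (x + 144.0)² − (y − 115.3)² with x = 95.502, y = 115.099, so z ≈ 33.905 ≈ 33.9 km.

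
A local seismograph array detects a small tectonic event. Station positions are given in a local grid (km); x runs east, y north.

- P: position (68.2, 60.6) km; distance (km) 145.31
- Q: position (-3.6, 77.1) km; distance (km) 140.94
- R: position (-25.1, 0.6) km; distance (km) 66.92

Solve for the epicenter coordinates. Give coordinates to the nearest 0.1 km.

-6.9 km east, -63.8 km north

Circle about each station: (x − 68.2)² + (y − 60.6)² = 145.31²; (x + 3.6)² + (y − 77.1)² = 140.94²; (x + 25.1)² + (y − 0.6)² = 66.92².
Subtracting the P equation from the Q and R equations removes the quadratic terms:
-143.6 x + 33.0 y = -1115.32
-186.6 x − 120.0 y = 8943.48
Solving the 2×2 system: x ≈ -6.9, y ≈ -63.8 km.
Check against P (with the unrounded x, y): √((x − 68.2)²+(y − 60.6)²) = 145.31 ≈ 145.31 km. ✓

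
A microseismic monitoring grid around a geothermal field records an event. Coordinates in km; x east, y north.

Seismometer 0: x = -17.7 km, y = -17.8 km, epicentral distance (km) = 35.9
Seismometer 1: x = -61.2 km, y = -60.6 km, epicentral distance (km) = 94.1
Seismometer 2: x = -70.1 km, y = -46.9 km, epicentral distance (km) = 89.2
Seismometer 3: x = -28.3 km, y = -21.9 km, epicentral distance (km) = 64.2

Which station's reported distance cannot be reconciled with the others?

Solve using three stations at a time. Using Seismometer 0, Seismometer 1, Seismometer 2 (subtract circle equations pairwise → linear system) gives (x, y) ≈ (-7.6, 16.8).
Distances from that point to each station vs reported:
  Seismometer 0: calculated 36.0 vs reported 35.9 → residual 0.1 km
  Seismometer 1: calculated 94.1 vs reported 94.1 → residual 0.0 km
  Seismometer 2: calculated 89.3 vs reported 89.2 → residual 0.1 km
  Seismometer 3: calculated 43.9 vs reported 64.2 → residual 20.3 km
Seismometer 0, Seismometer 1, Seismometer 2 are mutually consistent (residuals ≈ 0); Seismometer 3 is off by 20.3 km.

Seismometer 3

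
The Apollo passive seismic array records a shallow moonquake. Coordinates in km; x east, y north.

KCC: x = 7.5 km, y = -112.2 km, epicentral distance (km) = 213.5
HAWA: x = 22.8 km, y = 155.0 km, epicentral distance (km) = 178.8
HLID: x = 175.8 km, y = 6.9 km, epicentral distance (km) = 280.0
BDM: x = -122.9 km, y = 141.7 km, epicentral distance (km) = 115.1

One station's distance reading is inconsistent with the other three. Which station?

KCC

Solve using three stations at a time. Using HAWA, HLID, BDM (subtract circle equations pairwise → linear system) gives (x, y) ≈ (-103.3, 28.4).
Distances from that point to each station vs reported:
  KCC: calculated 179.0 vs reported 213.5 → residual 34.5 km
  HAWA: calculated 178.7 vs reported 178.8 → residual 0.1 km
  HLID: calculated 280.0 vs reported 280.0 → residual 0.0 km
  BDM: calculated 115.0 vs reported 115.1 → residual 0.1 km
HAWA, HLID, BDM are mutually consistent (residuals ≈ 0); KCC is off by 34.5 km.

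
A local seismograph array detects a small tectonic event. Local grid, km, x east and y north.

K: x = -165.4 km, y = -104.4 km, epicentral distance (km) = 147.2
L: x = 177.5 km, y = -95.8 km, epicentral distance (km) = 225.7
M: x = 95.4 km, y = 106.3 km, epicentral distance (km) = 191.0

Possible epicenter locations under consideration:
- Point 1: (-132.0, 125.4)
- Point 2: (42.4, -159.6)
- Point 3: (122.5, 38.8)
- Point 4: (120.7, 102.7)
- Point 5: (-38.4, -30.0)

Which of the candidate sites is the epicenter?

Point 5

For each candidate, compare |candidate − station| to the reported distance:
Point 1: residuals K 85.0, L 154.7, M 37.2 → max 154.7 km
Point 2: residuals K 67.8, L 76.3, M 80.1 → max 80.1 km
Point 3: residuals K 174.3, L 80.3, M 118.3 → max 174.3 km
Point 4: residuals K 206.0, L 19.2, M 165.4 → max 206.0 km
Point 5: residuals K 0.0, L 0.0, M 0.0 → max 0.0 km
Only Point 5 has all residuals ≈ 0.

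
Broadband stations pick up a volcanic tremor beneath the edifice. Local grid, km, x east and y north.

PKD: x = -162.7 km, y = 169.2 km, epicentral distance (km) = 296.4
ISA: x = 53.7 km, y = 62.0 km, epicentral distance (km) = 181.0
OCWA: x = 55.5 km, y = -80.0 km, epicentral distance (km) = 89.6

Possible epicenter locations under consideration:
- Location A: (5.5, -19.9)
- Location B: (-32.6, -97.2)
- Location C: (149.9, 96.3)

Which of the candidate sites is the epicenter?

Location B

For each candidate, compare |candidate − station| to the reported distance:
Location A: residuals PKD 43.3, ISA 86.0, OCWA 11.4 → max 86.0 km
Location B: residuals PKD 0.1, ISA 0.1, OCWA 0.2 → max 0.2 km
Location C: residuals PKD 24.6, ISA 78.9, OCWA 110.4 → max 110.4 km
Only Location B has all residuals ≈ 0.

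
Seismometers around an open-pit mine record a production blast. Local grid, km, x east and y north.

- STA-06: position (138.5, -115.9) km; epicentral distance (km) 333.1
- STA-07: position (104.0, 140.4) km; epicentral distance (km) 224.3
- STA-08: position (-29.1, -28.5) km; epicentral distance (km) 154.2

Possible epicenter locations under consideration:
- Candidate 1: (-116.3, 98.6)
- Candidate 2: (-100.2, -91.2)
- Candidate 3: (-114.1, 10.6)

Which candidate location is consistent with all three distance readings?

Candidate 1

For each candidate, compare |candidate − station| to the reported distance:
Candidate 1: residuals STA-06 0.0, STA-07 0.1, STA-08 0.1 → max 0.1 km
Candidate 2: residuals STA-06 93.1, STA-07 84.5, STA-08 59.4 → max 93.1 km
Candidate 3: residuals STA-06 50.6, STA-07 29.5, STA-08 60.6 → max 60.6 km
Only Candidate 1 has all residuals ≈ 0.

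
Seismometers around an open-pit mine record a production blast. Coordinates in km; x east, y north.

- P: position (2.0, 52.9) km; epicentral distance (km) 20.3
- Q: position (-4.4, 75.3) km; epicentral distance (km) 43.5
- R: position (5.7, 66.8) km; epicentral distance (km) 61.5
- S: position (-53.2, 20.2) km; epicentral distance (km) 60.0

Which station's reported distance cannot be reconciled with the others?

Solve using three stations at a time. Using P, Q, S (subtract circle equations pairwise → linear system) gives (x, y) ≈ (5.4, 32.9).
Distances from that point to each station vs reported:
  P: calculated 20.2 vs reported 20.3 → residual 0.1 km
  Q: calculated 43.5 vs reported 43.5 → residual 0.0 km
  R: calculated 33.9 vs reported 61.5 → residual 27.6 km
  S: calculated 60.0 vs reported 60.0 → residual 0.0 km
P, Q, S are mutually consistent (residuals ≈ 0); R is off by 27.6 km.

R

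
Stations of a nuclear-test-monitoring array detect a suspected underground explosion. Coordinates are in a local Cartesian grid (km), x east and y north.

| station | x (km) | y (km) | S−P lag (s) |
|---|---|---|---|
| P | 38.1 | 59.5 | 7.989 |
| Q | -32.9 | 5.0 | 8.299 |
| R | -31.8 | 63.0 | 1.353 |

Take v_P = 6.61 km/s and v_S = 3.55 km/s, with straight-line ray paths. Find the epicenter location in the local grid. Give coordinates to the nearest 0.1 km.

(-22.6, 67.8)

Distance from S−P lag: d = Δt · v_P v_S / (v_P − v_S) = Δt · (6.61·3.55)/(6.61−3.55) ≈ 7.6685·Δt.
So d_P = 61.26, d_Q = 63.64, d_R = 10.38 km.
Circle about each station: (x − 38.1)² + (y − 59.5)² = 61.26²; (x + 32.9)² + (y − 5.0)² = 63.64²; (x + 31.8)² + (y − 63.0)² = 10.38².
Subtracting the P equation from the Q and R equations removes the quadratic terms:
-142.0 x − 109.0 y = -4181.71
-139.8 x + 7.0 y = 3633.42
Solving the 2×2 system: x ≈ -22.6, y ≈ 67.8 km.
Check against P (with the unrounded x, y): √((x − 38.1)²+(y − 59.5)²) = 61.26 ≈ 61.26 km. ✓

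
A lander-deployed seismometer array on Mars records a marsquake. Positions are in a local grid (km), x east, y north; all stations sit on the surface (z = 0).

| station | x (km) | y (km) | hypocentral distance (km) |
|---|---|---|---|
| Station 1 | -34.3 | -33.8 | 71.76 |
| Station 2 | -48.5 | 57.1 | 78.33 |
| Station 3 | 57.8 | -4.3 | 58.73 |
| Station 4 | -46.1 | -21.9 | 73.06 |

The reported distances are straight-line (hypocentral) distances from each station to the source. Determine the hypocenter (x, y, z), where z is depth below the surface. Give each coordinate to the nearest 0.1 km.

(10.3, 14.3, 29.1)

Each station gives a sphere (x−x_i)² + (y−y_i)² + z² = d_i² (stations at z=0).
Subtracting the Station 1 sphere from Station 2 and Station 3: z² cancels, leaving linear equations in x and y:
-28.4 x + 181.8 y = 2307.64
184.2 x + 59.0 y = 2740.68
Solving: x ≈ 10.298, y ≈ 14.302 km (keep extra digits for the depth step; rounded: 10.3, 14.3).
Then from the Station 1 sphere: z² = 71.76² − (x + 34.3)² − (y + 33.8)² with x = 10.298, y = 14.302, so z ≈ 29.098 ≈ 29.1 km.
Check against Station 4 (with the unrounded solution): distance 73.06 ≈ 73.06 km. ✓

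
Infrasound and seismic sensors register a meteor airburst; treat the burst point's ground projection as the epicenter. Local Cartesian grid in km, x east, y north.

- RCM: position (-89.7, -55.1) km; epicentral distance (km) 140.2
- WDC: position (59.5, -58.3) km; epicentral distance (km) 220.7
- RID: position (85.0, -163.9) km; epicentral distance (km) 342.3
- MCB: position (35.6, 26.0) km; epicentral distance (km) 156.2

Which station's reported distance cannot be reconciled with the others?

Solve using three stations at a time. Using RCM, WDC, MCB (subtract circle equations pairwise → linear system) gives (x, y) ≈ (-109.5, 83.5).
Distances from that point to each station vs reported:
  RCM: calculated 140.0 vs reported 140.2 → residual 0.2 km
  WDC: calculated 220.6 vs reported 220.7 → residual 0.1 km
  RID: calculated 314.7 vs reported 342.3 → residual 27.6 km
  MCB: calculated 156.0 vs reported 156.2 → residual 0.2 km
RCM, WDC, MCB are mutually consistent (residuals ≈ 0); RID is off by 27.6 km.

RID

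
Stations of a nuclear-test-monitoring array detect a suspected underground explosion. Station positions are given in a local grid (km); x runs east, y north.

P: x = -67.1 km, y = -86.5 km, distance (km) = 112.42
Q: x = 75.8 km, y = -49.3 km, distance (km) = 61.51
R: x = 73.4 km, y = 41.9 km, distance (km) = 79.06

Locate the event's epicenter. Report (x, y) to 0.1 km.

x ≈ 22.5 km, y ≈ -18.6 km

Circle about each station: (x + 67.1)² + (y + 86.5)² = 112.42²; (x − 75.8)² + (y + 49.3)² = 61.51²; (x − 73.4)² + (y − 41.9)² = 79.06².
Subtracting pairs of circle equations eliminates x²+y² and gives linear equations (the radical axes):
285.8 x + 74.4 y = 5046.25
281.0 x + 256.8 y = 1546.28
Solving the 2×2 system: x ≈ 22.5, y ≈ -18.6 km.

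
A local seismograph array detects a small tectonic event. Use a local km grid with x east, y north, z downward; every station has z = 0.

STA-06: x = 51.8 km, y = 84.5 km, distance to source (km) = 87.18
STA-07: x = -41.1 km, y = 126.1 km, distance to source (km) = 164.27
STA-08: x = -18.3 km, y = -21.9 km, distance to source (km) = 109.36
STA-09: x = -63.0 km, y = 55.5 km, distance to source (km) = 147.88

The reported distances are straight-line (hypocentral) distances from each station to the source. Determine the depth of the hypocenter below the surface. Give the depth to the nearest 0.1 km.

depth ≈ 51.7 km

Each station gives a sphere (x−x_i)² + (y−y_i)² + z² = d_i² (stations at z=0).
Subtracting the STA-06 sphere from STA-07 and STA-08: z² cancels, leaving linear equations in x and y:
-185.8 x + 83.2 y = -11617.35
-140.2 x − 212.8 y = -13368.25
Solving: x ≈ 70.004, y ≈ 16.700 km (keep extra digits for the depth step; rounded: 70.0, 16.7).
Then from the STA-06 sphere: z² = 87.18² − (x − 51.8)² − (y − 84.5)² with x = 70.004, y = 16.700, so z ≈ 51.693 ≈ 51.7 km.
Check against STA-09 (with the unrounded solution): distance 147.88 ≈ 147.88 km. ✓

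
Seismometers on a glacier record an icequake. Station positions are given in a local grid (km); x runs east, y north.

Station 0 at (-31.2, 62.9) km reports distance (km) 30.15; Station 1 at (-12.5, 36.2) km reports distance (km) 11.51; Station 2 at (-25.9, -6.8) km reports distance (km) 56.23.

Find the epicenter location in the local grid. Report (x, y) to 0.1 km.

(-6.3, 45.9)

Circle about each station: (x + 31.2)² + (y − 62.9)² = 30.15²; (x + 12.5)² + (y − 36.2)² = 11.51²; (x + 25.9)² + (y + 6.8)² = 56.23².
Subtracting the Station 0 equation from the Station 1 and Station 2 equations removes the quadratic terms:
37.4 x − 53.4 y = -2686.62
10.6 x − 139.4 y = -6465.59
Solving the 2×2 system: x ≈ -6.3, y ≈ 45.9 km.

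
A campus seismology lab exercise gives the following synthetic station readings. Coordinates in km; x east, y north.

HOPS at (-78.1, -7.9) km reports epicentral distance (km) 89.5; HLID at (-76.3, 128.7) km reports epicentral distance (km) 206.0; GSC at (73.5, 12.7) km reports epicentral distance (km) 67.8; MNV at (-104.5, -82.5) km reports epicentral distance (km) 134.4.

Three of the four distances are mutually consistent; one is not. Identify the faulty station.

HLID

Solve using three stations at a time. Using HOPS, GSC, MNV (subtract circle equations pairwise → linear system) gives (x, y) ≈ (11.2, -14.1).
Distances from that point to each station vs reported:
  HOPS: calculated 89.5 vs reported 89.5 → residual 0.0 km
  HLID: calculated 167.5 vs reported 206.0 → residual 38.5 km
  GSC: calculated 67.8 vs reported 67.8 → residual 0.0 km
  MNV: calculated 134.4 vs reported 134.4 → residual 0.0 km
HOPS, GSC, MNV are mutually consistent (residuals ≈ 0); HLID is off by 38.5 km.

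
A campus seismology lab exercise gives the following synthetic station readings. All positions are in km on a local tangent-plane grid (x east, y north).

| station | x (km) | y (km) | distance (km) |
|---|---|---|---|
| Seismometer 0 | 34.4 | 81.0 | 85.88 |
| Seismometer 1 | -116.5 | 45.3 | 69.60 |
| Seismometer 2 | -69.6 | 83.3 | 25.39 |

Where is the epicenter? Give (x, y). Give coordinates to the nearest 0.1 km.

Circle about each station: (x − 34.4)² + (y − 81.0)² = 85.88²; (x + 116.5)² + (y − 45.3)² = 69.60²; (x + 69.6)² + (y − 83.3)² = 25.39².
Subtracting the Seismometer 0 equation from the Seismometer 1 and Seismometer 2 equations removes the quadratic terms:
-301.8 x − 71.4 y = 10411.19
-208.0 x + 4.6 y = 10769.41
Solving the 2×2 system: x ≈ -50.3, y ≈ 66.8 km.

-50.3 km east, 66.8 km north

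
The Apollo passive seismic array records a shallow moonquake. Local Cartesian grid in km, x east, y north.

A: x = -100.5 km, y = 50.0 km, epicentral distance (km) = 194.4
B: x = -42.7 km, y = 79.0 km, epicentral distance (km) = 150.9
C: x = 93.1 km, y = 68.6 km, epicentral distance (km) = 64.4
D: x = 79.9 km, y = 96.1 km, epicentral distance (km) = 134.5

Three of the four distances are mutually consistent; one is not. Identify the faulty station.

Solve using three stations at a time. Using A, B, C (subtract circle equations pairwise → linear system) gives (x, y) ≈ (88.5, 4.5).
Distances from that point to each station vs reported:
  A: calculated 194.4 vs reported 194.4 → residual 0.0 km
  B: calculated 150.9 vs reported 150.9 → residual 0.0 km
  C: calculated 64.3 vs reported 64.4 → residual 0.1 km
  D: calculated 92.0 vs reported 134.5 → residual 42.5 km
A, B, C are mutually consistent (residuals ≈ 0); D is off by 42.5 km.

D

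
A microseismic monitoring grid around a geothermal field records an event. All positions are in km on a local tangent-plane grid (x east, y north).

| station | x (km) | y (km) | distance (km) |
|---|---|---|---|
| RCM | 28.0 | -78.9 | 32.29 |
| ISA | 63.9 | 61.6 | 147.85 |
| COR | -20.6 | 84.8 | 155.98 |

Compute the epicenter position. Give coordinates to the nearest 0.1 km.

Circle about each station: (x − 28.0)² + (y + 78.9)² = 32.29²; (x − 63.9)² + (y − 61.6)² = 147.85²; (x + 20.6)² + (y − 84.8)² = 155.98².
Subtracting the RCM equation from the ISA and COR equations removes the quadratic terms:
71.8 x + 281.0 y = -19948.42
-97.2 x + 327.4 y = -22680.93
Solving the 2×2 system: x ≈ -3.1, y ≈ -70.2 km.

x ≈ -3.1 km, y ≈ -70.2 km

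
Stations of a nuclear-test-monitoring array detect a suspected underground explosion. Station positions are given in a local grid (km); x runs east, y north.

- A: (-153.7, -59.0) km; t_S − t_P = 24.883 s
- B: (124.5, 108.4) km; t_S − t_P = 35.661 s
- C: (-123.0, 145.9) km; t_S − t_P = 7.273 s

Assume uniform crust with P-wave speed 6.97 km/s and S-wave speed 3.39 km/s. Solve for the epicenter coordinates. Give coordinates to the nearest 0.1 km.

(-110.7, 99.5)

Distance from S−P lag: d = Δt · v_P v_S / (v_P − v_S) = Δt · (6.97·3.39)/(6.97−3.39) ≈ 6.6001·Δt.
So d_A = 164.23, d_B = 235.37, d_C = 48.00 km.
Circle about each station: (x + 153.7)² + (y + 59.0)² = 164.23²; (x − 124.5)² + (y − 108.4)² = 235.37²; (x + 123.0)² + (y − 145.9)² = 48.00².
Subtracting pairs of circle equations eliminates x²+y² and gives linear equations (the radical axes):
556.4 x + 334.8 y = -28281.42
61.4 x + 409.8 y = 33978.61
Solving the 2×2 system: x ≈ -110.7, y ≈ 99.5 km.
Check against A (with the unrounded x, y): √((x + 153.7)²+(y + 59.0)²) = 164.23 ≈ 164.23 km. ✓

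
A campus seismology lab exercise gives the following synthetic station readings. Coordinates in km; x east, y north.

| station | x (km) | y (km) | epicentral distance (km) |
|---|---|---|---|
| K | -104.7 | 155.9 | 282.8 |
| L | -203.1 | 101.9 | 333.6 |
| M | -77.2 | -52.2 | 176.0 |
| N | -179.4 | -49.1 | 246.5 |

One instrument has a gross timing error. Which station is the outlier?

N

Solve using three stations at a time. Using K, L, M (subtract circle equations pairwise → linear system) gives (x, y) ≈ (98.4, -40.9).
Distances from that point to each station vs reported:
  K: calculated 282.8 vs reported 282.8 → residual 0.0 km
  L: calculated 333.6 vs reported 333.6 → residual 0.0 km
  M: calculated 175.9 vs reported 176.0 → residual 0.1 km
  N: calculated 277.9 vs reported 246.5 → residual 31.4 km
K, L, M are mutually consistent (residuals ≈ 0); N is off by 31.4 km.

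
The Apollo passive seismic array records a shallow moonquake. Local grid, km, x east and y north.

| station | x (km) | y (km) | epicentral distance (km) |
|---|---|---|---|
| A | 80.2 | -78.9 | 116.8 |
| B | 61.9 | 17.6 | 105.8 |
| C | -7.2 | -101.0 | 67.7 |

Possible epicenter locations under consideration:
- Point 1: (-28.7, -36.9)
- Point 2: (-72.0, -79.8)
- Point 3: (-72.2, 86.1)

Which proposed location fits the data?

For each candidate, compare |candidate − station| to the reported distance:
Point 1: residuals A 0.1, B 0.1, C 0.1 → max 0.1 km
Point 2: residuals A 35.4, B 59.8, C 0.5 → max 59.8 km
Point 3: residuals A 107.8, B 44.8, C 130.4 → max 130.4 km
Only Point 1 has all residuals ≈ 0.

Point 1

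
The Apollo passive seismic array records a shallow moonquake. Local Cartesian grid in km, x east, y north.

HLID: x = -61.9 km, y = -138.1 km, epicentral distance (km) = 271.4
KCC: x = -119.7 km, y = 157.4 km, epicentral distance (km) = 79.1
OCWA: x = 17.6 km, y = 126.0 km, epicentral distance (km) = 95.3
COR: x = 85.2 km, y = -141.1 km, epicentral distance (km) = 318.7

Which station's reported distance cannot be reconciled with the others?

KCC

Solve using three stations at a time. Using HLID, OCWA, COR (subtract circle equations pairwise → linear system) gives (x, y) ≈ (-77.7, 132.9).
Distances from that point to each station vs reported:
  HLID: calculated 271.5 vs reported 271.4 → residual 0.1 km
  KCC: calculated 48.6 vs reported 79.1 → residual 30.5 km
  OCWA: calculated 95.5 vs reported 95.3 → residual 0.2 km
  COR: calculated 318.8 vs reported 318.7 → residual 0.1 km
HLID, OCWA, COR are mutually consistent (residuals ≈ 0); KCC is off by 30.5 km.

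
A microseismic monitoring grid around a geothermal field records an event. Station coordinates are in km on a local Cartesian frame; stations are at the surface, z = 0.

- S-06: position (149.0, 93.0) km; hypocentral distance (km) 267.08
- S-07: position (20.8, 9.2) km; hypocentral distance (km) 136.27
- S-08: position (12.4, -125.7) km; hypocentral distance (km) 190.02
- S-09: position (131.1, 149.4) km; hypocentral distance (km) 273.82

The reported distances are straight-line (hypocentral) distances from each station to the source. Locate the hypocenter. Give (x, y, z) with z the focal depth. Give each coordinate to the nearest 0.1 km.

x ≈ -96.5 km, y ≈ 13.8 km, depth ≈ 69.2 km

Each station gives a sphere (x−x_i)² + (y−y_i)² + z² = d_i² (stations at z=0).
Subtracting the S-06 sphere from S-07 and S-08: z² cancels, leaving linear equations in x and y:
-256.4 x − 167.6 y = 22429.49
-273.2 x − 437.4 y = 20328.38
Solving: x ≈ -96.497, y ≈ 13.796 km (keep extra digits for the depth step; rounded: -96.5, 13.8).
Then from the S-06 sphere: z² = 267.08² − (x − 149.0)² − (y − 93.0)² with x = -96.497, y = 13.796, so z ≈ 69.207 ≈ 69.2 km.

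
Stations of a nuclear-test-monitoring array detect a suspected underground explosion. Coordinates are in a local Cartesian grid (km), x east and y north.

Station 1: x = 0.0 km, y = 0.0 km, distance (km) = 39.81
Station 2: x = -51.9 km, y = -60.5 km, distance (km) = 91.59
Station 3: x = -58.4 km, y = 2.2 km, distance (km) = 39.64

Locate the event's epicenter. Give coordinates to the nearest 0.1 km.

Circle about each station: x² + y² = 39.81²; (x + 51.9)² + (y + 60.5)² = 91.59²; (x + 58.4)² + (y − 2.2)² = 39.64².
Subtracting pairs of circle equations eliminates x²+y² and gives linear equations (the radical axes):
-103.8 x − 121.0 y = -450.03
-116.8 x + 4.4 y = 3428.91
Solving the 2×2 system: x ≈ -28.3, y ≈ 28.0 km.

x ≈ -28.3 km, y ≈ 28.0 km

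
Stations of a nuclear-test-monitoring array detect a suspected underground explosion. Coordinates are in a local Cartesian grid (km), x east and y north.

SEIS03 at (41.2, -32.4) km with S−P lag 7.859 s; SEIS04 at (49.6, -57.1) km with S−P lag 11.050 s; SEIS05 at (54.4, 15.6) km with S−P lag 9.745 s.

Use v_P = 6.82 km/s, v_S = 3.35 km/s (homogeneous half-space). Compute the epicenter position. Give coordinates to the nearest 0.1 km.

x ≈ -4.9 km, y ≈ -8.9 km

Distance from S−P lag: d = Δt · v_P v_S / (v_P − v_S) = Δt · (6.82·3.35)/(6.82−3.35) ≈ 6.5841·Δt.
So d_SEIS03 = 51.74, d_SEIS04 = 72.75, d_SEIS05 = 64.16 km.
Circle about each station: (x − 41.2)² + (y + 32.4)² = 51.74²; (x − 49.6)² + (y + 57.1)² = 72.75²; (x − 54.4)² + (y − 15.6)² = 64.16².
Subtracting the SEIS03 equation from the SEIS04 and SEIS05 equations removes the quadratic terms:
16.8 x − 49.4 y = 357.84
26.4 x + 96.0 y = -983.96
Solving the 2×2 system: x ≈ -4.9, y ≈ -8.9 km.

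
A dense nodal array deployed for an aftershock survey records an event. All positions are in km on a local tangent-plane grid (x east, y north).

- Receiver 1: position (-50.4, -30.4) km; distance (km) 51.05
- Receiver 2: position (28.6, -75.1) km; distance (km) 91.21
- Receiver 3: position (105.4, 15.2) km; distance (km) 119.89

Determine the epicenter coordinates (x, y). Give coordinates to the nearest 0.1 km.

Circle about each station: (x + 50.4)² + (y + 30.4)² = 51.05²; (x − 28.6)² + (y + 75.1)² = 91.21²; (x − 105.4)² + (y − 15.2)² = 119.89².
Subtracting the Receiver 1 equation from the Receiver 2 and Receiver 3 equations removes the quadratic terms:
158.0 x − 89.4 y = -2719.51
311.6 x + 91.2 y = -3891.63
Solving the 2×2 system: x ≈ -14.1, y ≈ 5.5 km.

(-14.1, 5.5)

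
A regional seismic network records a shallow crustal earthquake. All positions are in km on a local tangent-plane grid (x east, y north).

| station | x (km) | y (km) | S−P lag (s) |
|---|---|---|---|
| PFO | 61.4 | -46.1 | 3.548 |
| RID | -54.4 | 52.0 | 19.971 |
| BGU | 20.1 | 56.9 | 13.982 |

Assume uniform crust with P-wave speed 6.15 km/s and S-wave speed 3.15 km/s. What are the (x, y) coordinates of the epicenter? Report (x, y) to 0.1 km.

(45.3, -29.8)

Distance from S−P lag: d = Δt · v_P v_S / (v_P − v_S) = Δt · (6.15·3.15)/(6.15−3.15) ≈ 6.4575·Δt.
So d_PFO = 22.91, d_RID = 128.96, d_BGU = 90.29 km.
Circle about each station: (x − 61.4)² + (y + 46.1)² = 22.91²; (x + 54.4)² + (y − 52.0)² = 128.96²; (x − 20.1)² + (y − 56.9)² = 90.29².
Subtracting the PFO equation from the RID and BGU equations removes the quadratic terms:
-231.6 x + 196.2 y = -16337.62
-82.6 x + 206.0 y = -9880.97
Solving the 2×2 system: x ≈ 45.3, y ≈ -29.8 km.
Check against PFO (with the unrounded x, y): √((x − 61.4)²+(y + 46.1)²) = 22.91 ≈ 22.91 km. ✓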